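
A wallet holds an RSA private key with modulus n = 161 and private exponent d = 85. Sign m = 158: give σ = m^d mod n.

109

Squares mod 161: m^1≡158, m^2≡9, m^4≡81, m^8≡121, m^16≡151, m^32≡100, m^64≡18
85 = 64 + 16 + 4 + 1, so m^85 ≡ 18·151·81·158 ≡ 109 (mod 161)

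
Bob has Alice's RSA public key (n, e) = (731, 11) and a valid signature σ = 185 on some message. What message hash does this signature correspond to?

Squares mod 731: σ^1≡185, σ^2≡599, σ^4≡611, σ^8≡511
11 = 8 + 2 + 1, so σ^11 ≡ 511·599·185 ≡ 281 (mod 731)

281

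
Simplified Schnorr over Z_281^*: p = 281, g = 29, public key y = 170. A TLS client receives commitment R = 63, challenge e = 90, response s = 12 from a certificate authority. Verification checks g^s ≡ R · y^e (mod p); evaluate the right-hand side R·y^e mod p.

64

170^90 mod 281 = 59
R · y^e ≡ 63·59 = 3717 ≡ 64 (mod 281)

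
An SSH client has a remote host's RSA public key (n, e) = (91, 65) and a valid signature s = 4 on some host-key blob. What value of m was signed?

23

Squares mod 91: s^1≡4, s^2≡16, s^4≡74, s^8≡16, s^16≡74, s^32≡16, s^64≡74
65 = 64 + 1, so s^65 ≡ 74·4 ≡ 23 (mod 91)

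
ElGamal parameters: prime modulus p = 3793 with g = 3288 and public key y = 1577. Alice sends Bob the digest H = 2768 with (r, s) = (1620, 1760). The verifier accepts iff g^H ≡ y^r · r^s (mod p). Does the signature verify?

Left side g^H mod p:
3288^2768 mod 3793 = 2435
Right side y^r · r^s mod p:
1577^1620 mod 3793 = 3528
1620^1760 mod 3793 = 1403
3528·1403 = 4949784 ≡ 3712 (mod 3793)
2435 ≠ 3712, so verification fails.

does not verify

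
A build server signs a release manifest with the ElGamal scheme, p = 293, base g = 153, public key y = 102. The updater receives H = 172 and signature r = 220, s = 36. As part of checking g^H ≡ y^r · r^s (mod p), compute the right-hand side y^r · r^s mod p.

102^2 = 10404 ≡ 149
102^4 ≡ 149^2 = 22201 ≡ 226
102^8 ≡ 226^2 = 51076 ≡ 94
102^16 ≡ 94^2 = 8836 ≡ 46
102^32 ≡ 46^2 = 2116 ≡ 65
102^64 ≡ 65^2 = 4225 ≡ 123
102^128 ≡ 123^2 = 15129 ≡ 186
220 = 128 + 64 + 16 + 8 + 4, so 102^220 ≡ 186·123·46·94·226 ≡ 191 (mod 293)
220^2 = 48400 ≡ 55
220^4 ≡ 55^2 = 3025 ≡ 95
220^8 ≡ 95^2 = 9025 ≡ 235
220^16 ≡ 235^2 = 55225 ≡ 141
220^32 ≡ 141^2 = 19881 ≡ 250
36 = 32 + 4, so 220^36 ≡ 250·95 ≡ 17 (mod 293)
y^r · r^s ≡ 191·17 = 3247 ≡ 24 (mod 293)

24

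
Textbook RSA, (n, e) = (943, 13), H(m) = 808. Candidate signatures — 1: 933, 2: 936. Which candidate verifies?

2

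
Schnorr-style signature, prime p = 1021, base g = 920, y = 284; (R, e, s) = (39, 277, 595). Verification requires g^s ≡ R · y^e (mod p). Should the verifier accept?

accept

g^s mod p:
Squares mod 1021: 920^1≡920, 920^2≡1012, 920^4≡81, 920^8≡435, 920^16≡340, 920^32≡227, 920^64≡479, 920^128≡737, 920^256≡1018, 920^512≡9
595 = 512 + 64 + 16 + 2 + 1, so 920^595 ≡ 9·479·340·1012·920 ≡ 647 (mod 1021)
R · y^e mod p:
Squares mod 1021: 284^1≡284, 284^2≡1018, 284^4≡9, 284^8≡81, 284^16≡435, 284^32≡340, 284^64≡227, 284^128≡479, 284^256≡737
277 = 256 + 16 + 4 + 1, so 284^277 ≡ 737·435·9·284 ≡ 514 (mod 1021)
39·514 = 20046 ≡ 647 (mod 1021)
647 ≡ 647 (mod 1021); signature holds.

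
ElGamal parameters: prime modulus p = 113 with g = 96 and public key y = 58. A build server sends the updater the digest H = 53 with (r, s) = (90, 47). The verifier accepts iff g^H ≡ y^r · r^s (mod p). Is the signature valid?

Left side g^H mod p:
96^2 = 9216 ≡ 63
96^4 ≡ 63^2 = 3969 ≡ 14
96^8 ≡ 14^2 = 196 ≡ 83
96^16 ≡ 83^2 = 6889 ≡ 109
96^32 ≡ 109^2 = 11881 ≡ 16
53 = 32 + 16 + 4 + 1, so 96^53 ≡ 16·109·14·96 ≡ 90 (mod 113)
Right side y^r · r^s mod p:
58^2 = 3364 ≡ 87
58^4 ≡ 87^2 = 7569 ≡ 111
58^8 ≡ 111^2 = 12321 ≡ 4
58^16 ≡ 4^2 = 16
58^32 ≡ 16^2 = 256 ≡ 30
58^64 ≡ 30^2 = 900 ≡ 109
90 = 64 + 16 + 8 + 2, so 58^90 ≡ 109·16·4·87 ≡ 102 (mod 113)
90^2 = 8100 ≡ 77
90^4 ≡ 77^2 = 5929 ≡ 53
90^8 ≡ 53^2 = 2809 ≡ 97
90^16 ≡ 97^2 = 9409 ≡ 30
90^32 ≡ 30^2 = 900 ≡ 109
47 = 32 + 8 + 4 + 2 + 1, so 90^47 ≡ 109·97·53·77·90 ≡ 74 (mod 113)
102·74 = 7548 ≡ 90 (mod 113)
90 ≡ 90 (mod 113), so the signature is genuine.

valid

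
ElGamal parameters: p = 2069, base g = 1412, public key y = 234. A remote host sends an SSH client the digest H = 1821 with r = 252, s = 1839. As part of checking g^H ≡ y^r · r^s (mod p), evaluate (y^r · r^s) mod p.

234^2 = 54756 ≡ 962
234^4 ≡ 962^2 = 925444 ≡ 601
234^8 ≡ 601^2 = 361201 ≡ 1195
234^16 ≡ 1195^2 = 1428025 ≡ 415
234^32 ≡ 415^2 = 172225 ≡ 498
234^64 ≡ 498^2 = 248004 ≡ 1793
234^128 ≡ 1793^2 = 3214849 ≡ 1692
252 = 128 + 64 + 32 + 16 + 8 + 4, so 234^252 ≡ 1692·1793·498·415·1195·601 ≡ 1765 (mod 2069)
252^2 = 63504 ≡ 1434
252^4 ≡ 1434^2 = 2056356 ≡ 1839
252^8 ≡ 1839^2 = 3381921 ≡ 1175
252^16 ≡ 1175^2 = 1380625 ≡ 602
252^32 ≡ 602^2 = 362404 ≡ 329
252^64 ≡ 329^2 = 108241 ≡ 653
252^128 ≡ 653^2 = 426409 ≡ 195
252^256 ≡ 195^2 = 38025 ≡ 783
252^512 ≡ 783^2 = 613089 ≡ 665
252^1024 ≡ 665^2 = 442225 ≡ 1528
1839 = 1024 + 512 + 256 + 32 + 8 + 4 + 2 + 1, so 252^1839 ≡ 1528·665·783·329·1175·1839·1434·252 ≡ 1051 (mod 2069)
y^r · r^s ≡ 1765·1051 = 1855015 ≡ 1191 (mod 2069)

1191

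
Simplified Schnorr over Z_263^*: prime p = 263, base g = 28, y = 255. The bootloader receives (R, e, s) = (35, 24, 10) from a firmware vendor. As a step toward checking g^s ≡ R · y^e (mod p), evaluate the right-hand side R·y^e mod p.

31

255^2 = 65025 ≡ 64
255^4 ≡ 64^2 = 4096 ≡ 151
255^8 ≡ 151^2 = 22801 ≡ 183
255^16 ≡ 183^2 = 33489 ≡ 88
24 = 16 + 8, so 255^24 ≡ 88·183 ≡ 61 (mod 263)
R · y^e ≡ 35·61 = 2135 ≡ 31 (mod 263)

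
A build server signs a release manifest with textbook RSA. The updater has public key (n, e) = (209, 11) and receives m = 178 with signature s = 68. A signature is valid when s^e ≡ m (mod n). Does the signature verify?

s^2 ≡ 68^2 = 4624 ≡ 26
s^4 ≡ 26^2 = 676 ≡ 49
s^8 ≡ 49^2 = 2401 ≡ 102
11 = 8 + 2 + 1, so s^11 ≡ 102·26·68 ≡ 178 (mod 209)
Since 178 equals the digest 178, verification succeeds.

verifies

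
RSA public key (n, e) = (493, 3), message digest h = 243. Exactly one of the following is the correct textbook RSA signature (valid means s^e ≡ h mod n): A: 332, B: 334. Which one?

Candidate A: 332^3 mod 493 = 457
Candidate B: 334^3 mod 493 = 243
  → matches h = 243

B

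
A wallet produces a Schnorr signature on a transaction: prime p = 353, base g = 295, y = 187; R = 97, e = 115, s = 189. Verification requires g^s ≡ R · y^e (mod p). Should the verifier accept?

accept

g^s mod p:
295^189 mod 353 = 166
R · y^e mod p:
187^115 mod 353 = 140
97·140 = 13580 ≡ 166 (mod 353)
166 ≡ 166 (mod 353); signature holds.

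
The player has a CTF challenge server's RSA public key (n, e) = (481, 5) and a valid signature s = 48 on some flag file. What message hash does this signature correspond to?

s^2 ≡ 48^2 = 2304 ≡ 380
s^4 ≡ 380^2 = 144400 ≡ 100
5 = 4 + 1, so s^5 ≡ 100·48 ≡ 471 (mod 481)

471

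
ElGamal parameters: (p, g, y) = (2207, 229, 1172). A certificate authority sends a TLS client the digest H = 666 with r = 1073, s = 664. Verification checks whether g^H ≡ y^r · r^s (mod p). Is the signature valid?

Left side g^H mod p:
229^2 = 52441 ≡ 1680
229^4 ≡ 1680^2 = 2822400 ≡ 1854
229^8 ≡ 1854^2 = 3437316 ≡ 1017
229^16 ≡ 1017^2 = 1034289 ≡ 1413
229^32 ≡ 1413^2 = 1996569 ≡ 1441
229^64 ≡ 1441^2 = 2076481 ≡ 1901
229^128 ≡ 1901^2 = 3613801 ≡ 942
229^256 ≡ 942^2 = 887364 ≡ 150
229^512 ≡ 150^2 = 22500 ≡ 430
666 = 512 + 128 + 16 + 8 + 2, so 229^666 ≡ 430·942·1413·1017·1680 ≡ 1156 (mod 2207)
Right side y^r · r^s mod p:
1172^2 = 1373584 ≡ 830
1172^4 ≡ 830^2 = 688900 ≡ 316
1172^8 ≡ 316^2 = 99856 ≡ 541
1172^16 ≡ 541^2 = 292681 ≡ 1357
1172^32 ≡ 1357^2 = 1841449 ≡ 811
1172^64 ≡ 811^2 = 657721 ≡ 35
1172^128 ≡ 35^2 = 1225
1172^256 ≡ 1225^2 = 1500625 ≡ 2072
1172^512 ≡ 2072^2 = 4293184 ≡ 569
1172^1024 ≡ 569^2 = 323761 ≡ 1539
1073 = 1024 + 32 + 16 + 1, so 1172^1073 ≡ 1539·811·1357·1172 ≡ 1261 (mod 2207)
1073^2 = 1151329 ≡ 1482
1073^4 ≡ 1482^2 = 2196324 ≡ 359
1073^8 ≡ 359^2 = 128881 ≡ 875
1073^16 ≡ 875^2 = 765625 ≡ 2003
1073^32 ≡ 2003^2 = 4012009 ≡ 1890
1073^64 ≡ 1890^2 = 3572100 ≡ 1174
1073^128 ≡ 1174^2 = 1378276 ≡ 1108
1073^256 ≡ 1108^2 = 1227664 ≡ 572
1073^512 ≡ 572^2 = 327184 ≡ 548
664 = 512 + 128 + 16 + 8, so 1073^664 ≡ 548·1108·2003·875 ≡ 736 (mod 2207)
1261·736 = 928096 ≡ 1156 (mod 2207)
1156 ≡ 1156 (mod 2207), so the signature is genuine.

valid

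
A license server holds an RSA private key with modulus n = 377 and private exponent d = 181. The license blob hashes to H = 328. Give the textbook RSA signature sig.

42

Squares mod 377: H^1≡328, H^2≡139, H^4≡94, H^8≡165, H^16≡81, H^32≡152, H^64≡107, H^128≡139
181 = 128 + 32 + 16 + 4 + 1, so H^181 ≡ 139·152·81·94·328 ≡ 42 (mod 377)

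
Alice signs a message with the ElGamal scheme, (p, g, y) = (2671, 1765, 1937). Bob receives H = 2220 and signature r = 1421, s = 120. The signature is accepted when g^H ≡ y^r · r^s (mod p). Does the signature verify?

does not verify

Left side g^H mod p:
1765^2 = 3115225 ≡ 839
1765^4 ≡ 839^2 = 703921 ≡ 1448
1765^8 ≡ 1448^2 = 2096704 ≡ 2640
1765^16 ≡ 2640^2 = 6969600 ≡ 961
1765^32 ≡ 961^2 = 923521 ≡ 2026
1765^64 ≡ 2026^2 = 4104676 ≡ 2020
1765^128 ≡ 2020^2 = 4080400 ≡ 1783
1765^256 ≡ 1783^2 = 3179089 ≡ 599
1765^512 ≡ 599^2 = 358801 ≡ 887
1765^1024 ≡ 887^2 = 786769 ≡ 1495
1765^2048 ≡ 1495^2 = 2235025 ≡ 2069
2220 = 2048 + 128 + 32 + 8 + 4, so 1765^2220 ≡ 2069·1783·2026·2640·1448 ≡ 324 (mod 2671)
Right side y^r · r^s mod p:
1937^2 = 3751969 ≡ 1885
1937^4 ≡ 1885^2 = 3553225 ≡ 795
1937^8 ≡ 795^2 = 632025 ≡ 1669
1937^16 ≡ 1669^2 = 2785561 ≡ 2379
1937^32 ≡ 2379^2 = 5659641 ≡ 2463
1937^64 ≡ 2463^2 = 6066369 ≡ 528
1937^128 ≡ 528^2 = 278784 ≡ 1000
1937^256 ≡ 1000^2 = 1000000 ≡ 1046
1937^512 ≡ 1046^2 = 1094116 ≡ 1677
1937^1024 ≡ 1677^2 = 2812329 ≡ 2437
1421 = 1024 + 256 + 128 + 8 + 4 + 1, so 1937^1421 ≡ 2437·1046·1000·1669·795·1937 ≡ 8 (mod 2671)
1421^2 = 2019241 ≡ 2636
1421^4 ≡ 2636^2 = 6948496 ≡ 1225
1421^8 ≡ 1225^2 = 1500625 ≡ 2194
1421^16 ≡ 2194^2 = 4813636 ≡ 494
1421^32 ≡ 494^2 = 244036 ≡ 975
1421^64 ≡ 975^2 = 950625 ≡ 2420
120 = 64 + 32 + 16 + 8, so 1421^120 ≡ 2420·975·494·2194 ≡ 1503 (mod 2671)
8·1503 = 12024 ≡ 1340 (mod 2671)
324 ≠ 1340, so verification fails.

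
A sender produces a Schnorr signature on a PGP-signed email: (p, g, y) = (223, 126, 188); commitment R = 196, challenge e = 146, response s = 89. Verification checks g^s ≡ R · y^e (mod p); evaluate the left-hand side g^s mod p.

172

126^89 mod 223 = 172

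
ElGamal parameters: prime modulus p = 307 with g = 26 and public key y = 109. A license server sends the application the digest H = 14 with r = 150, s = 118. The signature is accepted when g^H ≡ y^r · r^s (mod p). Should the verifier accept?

Left side g^H mod p:
26^2 = 676 ≡ 62
26^4 ≡ 62^2 = 3844 ≡ 160
26^8 ≡ 160^2 = 25600 ≡ 119
14 = 8 + 4 + 2, so 26^14 ≡ 119·160·62 ≡ 65 (mod 307)
Right side y^r · r^s mod p:
109^2 = 11881 ≡ 215
109^4 ≡ 215^2 = 46225 ≡ 175
109^8 ≡ 175^2 = 30625 ≡ 232
109^16 ≡ 232^2 = 53824 ≡ 99
109^32 ≡ 99^2 = 9801 ≡ 284
109^64 ≡ 284^2 = 80656 ≡ 222
109^128 ≡ 222^2 = 49284 ≡ 164
150 = 128 + 16 + 4 + 2, so 109^150 ≡ 164·99·175·215 ≡ 155 (mod 307)
150^2 = 22500 ≡ 89
150^4 ≡ 89^2 = 7921 ≡ 246
150^8 ≡ 246^2 = 60516 ≡ 37
150^16 ≡ 37^2 = 1369 ≡ 141
150^32 ≡ 141^2 = 19881 ≡ 233
150^64 ≡ 233^2 = 54289 ≡ 257
118 = 64 + 32 + 16 + 4 + 2, so 150^118 ≡ 257·233·141·246·89 ≡ 248 (mod 307)
155·248 = 38440 ≡ 65 (mod 307)
65 ≡ 65 (mod 307), so the signature is genuine.

accept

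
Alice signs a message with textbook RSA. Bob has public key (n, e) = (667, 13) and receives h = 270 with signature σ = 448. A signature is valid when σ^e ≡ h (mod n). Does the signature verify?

verifies

σ^13 mod 667 = 270
Since 270 equals the digest 270, verification succeeds.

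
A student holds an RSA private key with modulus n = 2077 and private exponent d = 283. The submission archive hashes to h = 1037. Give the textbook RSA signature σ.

h^2 ≡ 1037^2 = 1075369 ≡ 1560
h^4 ≡ 1560^2 = 2433600 ≡ 1433
h^8 ≡ 1433^2 = 2053489 ≡ 1413
h^16 ≡ 1413^2 = 1996569 ≡ 572
h^32 ≡ 572^2 = 327184 ≡ 1095
h^64 ≡ 1095^2 = 1199025 ≡ 596
h^128 ≡ 596^2 = 355216 ≡ 49
h^256 ≡ 49^2 = 2401 ≡ 324
283 = 256 + 16 + 8 + 2 + 1, so h^283 ≡ 324·572·1413·1560·1037 ≡ 1051 (mod 2077)

1051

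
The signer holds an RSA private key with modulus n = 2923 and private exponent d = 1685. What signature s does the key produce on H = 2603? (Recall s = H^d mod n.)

429

Squares mod 2923: H^1≡2603, H^2≡95, H^4≡256, H^8≡1230, H^16≡1709, H^32≡604, H^64≡2364, H^128≡2643, H^256≡2402, H^512≡2525, H^1024≡562
1685 = 1024 + 512 + 128 + 16 + 4 + 1, so H^1685 ≡ 562·2525·2643·1709·256·2603 ≡ 429 (mod 2923)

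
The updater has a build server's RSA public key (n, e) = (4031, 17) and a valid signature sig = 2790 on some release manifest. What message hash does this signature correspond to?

3986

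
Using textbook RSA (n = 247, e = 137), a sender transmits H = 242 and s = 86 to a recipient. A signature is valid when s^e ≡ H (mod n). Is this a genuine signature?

genuine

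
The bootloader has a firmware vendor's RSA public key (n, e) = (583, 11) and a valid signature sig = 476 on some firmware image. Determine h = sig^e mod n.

Squares mod 583: sig^1≡476, sig^2≡372, sig^4≡213, sig^8≡478
11 = 8 + 2 + 1, so sig^11 ≡ 478·372·476 ≡ 476 (mod 583)

476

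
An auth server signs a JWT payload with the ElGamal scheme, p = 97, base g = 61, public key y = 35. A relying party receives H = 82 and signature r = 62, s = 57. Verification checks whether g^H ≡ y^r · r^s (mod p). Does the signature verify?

Left side g^H mod p:
Squares mod 97: 61^1≡61, 61^2≡35, 61^4≡61, 61^8≡35, 61^16≡61, 61^32≡35, 61^64≡61
82 = 64 + 16 + 2, so 61^82 ≡ 61·61·35 ≡ 61 (mod 97)
Right side y^r · r^s mod p:
Squares mod 97: 35^1≡35, 35^2≡61, 35^4≡35, 35^8≡61, 35^16≡35, 35^32≡61
62 = 32 + 16 + 8 + 4 + 2, so 35^62 ≡ 61·35·61·35·61 ≡ 61 (mod 97)
Squares mod 97: 62^1≡62, 62^2≡61, 62^4≡35, 62^8≡61, 62^16≡35, 62^32≡61
57 = 32 + 16 + 8 + 1, so 62^57 ≡ 61·35·61·62 ≡ 96 (mod 97)
61·96 = 5856 ≡ 36 (mod 97)
61 ≠ 36, so verification fails.

does not verify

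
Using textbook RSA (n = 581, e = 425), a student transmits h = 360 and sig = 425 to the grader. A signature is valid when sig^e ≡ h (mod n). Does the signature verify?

sig^2 ≡ 425^2 = 180625 ≡ 515
sig^4 ≡ 515^2 = 265225 ≡ 289
sig^8 ≡ 289^2 = 83521 ≡ 438
sig^16 ≡ 438^2 = 191844 ≡ 114
sig^32 ≡ 114^2 = 12996 ≡ 214
sig^64 ≡ 214^2 = 45796 ≡ 478
sig^128 ≡ 478^2 = 228484 ≡ 151
sig^256 ≡ 151^2 = 22801 ≡ 142
425 = 256 + 128 + 32 + 8 + 1, so sig^425 ≡ 142·151·214·438·425 ≡ 360 (mod 581)
360 = h, so the signature checks out.

verifies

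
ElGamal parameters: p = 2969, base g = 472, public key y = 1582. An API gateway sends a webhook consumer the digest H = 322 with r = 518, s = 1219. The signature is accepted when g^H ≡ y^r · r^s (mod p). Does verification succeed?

Left side g^H mod p:
472^322 mod 2969 = 1514
Right side y^r · r^s mod p:
1582^518 mod 2969 = 2782
518^1219 mod 2969 = 1549
2782·1549 = 4309318 ≡ 1299 (mod 2969)
1514 ≠ 1299, so verification fails.

fails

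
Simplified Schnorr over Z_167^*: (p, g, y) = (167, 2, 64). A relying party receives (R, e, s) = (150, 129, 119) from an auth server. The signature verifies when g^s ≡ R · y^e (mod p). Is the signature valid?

g^s mod p:
Squares mod 167: 2^1≡2, 2^2≡4, 2^4≡16, 2^8≡89, 2^16≡72, 2^32≡7, 2^64≡49
119 = 64 + 32 + 16 + 4 + 2 + 1, so 2^119 ≡ 49·7·72·16·4·2 ≡ 112 (mod 167)
R · y^e mod p:
Squares mod 167: 64^1≡64, 64^2≡88, 64^4≡62, 64^8≡3, 64^16≡9, 64^32≡81, 64^64≡48, 64^128≡133
129 = 128 + 1, so 64^129 ≡ 133·64 ≡ 162 (mod 167)
150·162 = 24300 ≡ 85 (mod 167)
112 ≠ 85; the check fails.

invalid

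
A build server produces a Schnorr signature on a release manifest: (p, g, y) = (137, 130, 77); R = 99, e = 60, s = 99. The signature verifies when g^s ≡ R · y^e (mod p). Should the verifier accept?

g^s mod p:
Squares mod 137: 130^1≡130, 130^2≡49, 130^4≡72, 130^8≡115, 130^16≡73, 130^32≡123, 130^64≡59
99 = 64 + 32 + 2 + 1, so 130^99 ≡ 59·123·49·130 ≡ 2 (mod 137)
R · y^e mod p:
Squares mod 137: 77^1≡77, 77^2≡38, 77^4≡74, 77^8≡133, 77^16≡16, 77^32≡119
60 = 32 + 16 + 8 + 4, so 77^60 ≡ 119·16·133·74 ≡ 34 (mod 137)
99·34 = 3366 ≡ 78 (mod 137)
2 ≠ 78; the check fails.

reject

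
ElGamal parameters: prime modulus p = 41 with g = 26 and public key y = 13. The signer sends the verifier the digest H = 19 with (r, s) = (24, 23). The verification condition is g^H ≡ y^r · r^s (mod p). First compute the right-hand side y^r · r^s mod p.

11

13^2 = 169 ≡ 5
13^4 ≡ 5^2 = 25
13^8 ≡ 25^2 = 625 ≡ 10
13^16 ≡ 10^2 = 100 ≡ 18
24 = 16 + 8, so 13^24 ≡ 18·10 ≡ 16 (mod 41)
24^2 = 576 ≡ 2
24^4 ≡ 2^2 = 4
24^8 ≡ 4^2 = 16
24^16 ≡ 16^2 = 256 ≡ 10
23 = 16 + 4 + 2 + 1, so 24^23 ≡ 10·4·2·24 ≡ 34 (mod 41)
y^r · r^s ≡ 16·34 = 544 ≡ 11 (mod 41)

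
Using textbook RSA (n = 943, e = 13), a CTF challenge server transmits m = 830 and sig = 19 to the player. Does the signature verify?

does not verify

sig^2 ≡ 19^2 = 361
sig^4 ≡ 361^2 = 130321 ≡ 187
sig^8 ≡ 187^2 = 34969 ≡ 78
13 = 8 + 4 + 1, so sig^13 ≡ 78·187·19 ≡ 835 (mod 943)
835 ≠ 830, so verification fails.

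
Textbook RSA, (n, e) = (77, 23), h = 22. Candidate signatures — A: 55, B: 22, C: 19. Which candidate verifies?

Candidate A: Squares mod 77: 55^1≡55, 55^2≡22, 55^4≡22, 55^8≡22, 55^16≡22; 23 = 16 + 4 + 2 + 1, so 55^23 ≡ 22·22·22·55 ≡ 55 (mod 77)
Candidate B: Squares mod 77: 22^1≡22, 22^2≡22, 22^4≡22, 22^8≡22, 22^16≡22; 23 = 16 + 4 + 2 + 1, so 22^23 ≡ 22·22·22·22 ≡ 22 (mod 77)
  → matches h = 22
Candidate C: Squares mod 77: 19^1≡19, 19^2≡53, 19^4≡37, 19^8≡60, 19^16≡58; 23 = 16 + 4 + 2 + 1, so 19^23 ≡ 58·37·53·19 ≡ 17 (mod 77)

B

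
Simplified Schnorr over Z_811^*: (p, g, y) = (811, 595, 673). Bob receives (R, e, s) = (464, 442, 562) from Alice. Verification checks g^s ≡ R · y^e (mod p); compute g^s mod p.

Squares mod 811: 595^1≡595, 595^2≡429, 595^4≡755, 595^8≡703, 595^16≡310, 595^32≡402, 595^64≡215, 595^128≡809, 595^256≡4, 595^512≡16
562 = 512 + 32 + 16 + 2, so 595^562 ≡ 16·402·310·429 ≡ 784 (mod 811)

784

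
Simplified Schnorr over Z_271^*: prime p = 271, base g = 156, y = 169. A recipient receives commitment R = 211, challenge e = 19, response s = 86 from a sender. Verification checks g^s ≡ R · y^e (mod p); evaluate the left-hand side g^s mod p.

156^2 = 24336 ≡ 217
156^4 ≡ 217^2 = 47089 ≡ 206
156^8 ≡ 206^2 = 42436 ≡ 160
156^16 ≡ 160^2 = 25600 ≡ 126
156^32 ≡ 126^2 = 15876 ≡ 158
156^64 ≡ 158^2 = 24964 ≡ 32
86 = 64 + 16 + 4 + 2, so 156^86 ≡ 32·126·206·217 ≡ 158 (mod 271)

158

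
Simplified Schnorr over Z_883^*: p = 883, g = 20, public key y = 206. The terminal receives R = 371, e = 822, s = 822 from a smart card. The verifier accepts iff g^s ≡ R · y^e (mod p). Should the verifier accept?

accept

g^s mod p:
20^2 = 400
20^4 ≡ 400^2 = 160000 ≡ 177
20^8 ≡ 177^2 = 31329 ≡ 424
20^16 ≡ 424^2 = 179776 ≡ 527
20^32 ≡ 527^2 = 277729 ≡ 467
20^64 ≡ 467^2 = 218089 ≡ 871
20^128 ≡ 871^2 = 758641 ≡ 144
20^256 ≡ 144^2 = 20736 ≡ 427
20^512 ≡ 427^2 = 182329 ≡ 431
822 = 512 + 256 + 32 + 16 + 4 + 2, so 20^822 ≡ 431·427·467·527·177·400 ≡ 206 (mod 883)
R · y^e mod p:
206^2 = 42436 ≡ 52
206^4 ≡ 52^2 = 2704 ≡ 55
206^8 ≡ 55^2 = 3025 ≡ 376
206^16 ≡ 376^2 = 141376 ≡ 96
206^32 ≡ 96^2 = 9216 ≡ 386
206^64 ≡ 386^2 = 148996 ≡ 652
206^128 ≡ 652^2 = 425104 ≡ 381
206^256 ≡ 381^2 = 145161 ≡ 349
206^512 ≡ 349^2 = 121801 ≡ 830
822 = 512 + 256 + 32 + 16 + 4 + 2, so 206^822 ≡ 830·349·386·96·55·52 ≡ 210 (mod 883)
371·210 = 77910 ≡ 206 (mod 883)
206 ≡ 206 (mod 883); signature holds.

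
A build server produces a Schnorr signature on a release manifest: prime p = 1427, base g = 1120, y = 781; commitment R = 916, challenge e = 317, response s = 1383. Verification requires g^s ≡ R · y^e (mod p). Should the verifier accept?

accept

g^s mod p:
1120^2 = 1254400 ≡ 67
1120^4 ≡ 67^2 = 4489 ≡ 208
1120^8 ≡ 208^2 = 43264 ≡ 454
1120^16 ≡ 454^2 = 206116 ≡ 628
1120^32 ≡ 628^2 = 394384 ≡ 532
1120^64 ≡ 532^2 = 283024 ≡ 478
1120^128 ≡ 478^2 = 228484 ≡ 164
1120^256 ≡ 164^2 = 26896 ≡ 1210
1120^512 ≡ 1210^2 = 1464100 ≡ 1425
1120^1024 ≡ 1425^2 = 2030625 ≡ 4
1383 = 1024 + 256 + 64 + 32 + 4 + 2 + 1, so 1120^1383 ≡ 4·1210·478·532·208·67·1120 ≡ 1421 (mod 1427)
R · y^e mod p:
781^2 = 609961 ≡ 632
781^4 ≡ 632^2 = 399424 ≡ 1291
781^8 ≡ 1291^2 = 1666681 ≡ 1372
781^16 ≡ 1372^2 = 1882384 ≡ 171
781^32 ≡ 171^2 = 29241 ≡ 701
781^64 ≡ 701^2 = 491401 ≡ 513
781^128 ≡ 513^2 = 263169 ≡ 601
781^256 ≡ 601^2 = 361201 ≡ 170
317 = 256 + 32 + 16 + 8 + 4 + 1, so 781^317 ≡ 170·701·171·1372·1291·781 ≡ 1131 (mod 1427)
916·1131 = 1035996 ≡ 1421 (mod 1427)
1421 ≡ 1421 (mod 1427); signature holds.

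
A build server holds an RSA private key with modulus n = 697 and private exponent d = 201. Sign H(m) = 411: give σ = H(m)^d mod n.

(H(m))^201 mod 697 = 575

575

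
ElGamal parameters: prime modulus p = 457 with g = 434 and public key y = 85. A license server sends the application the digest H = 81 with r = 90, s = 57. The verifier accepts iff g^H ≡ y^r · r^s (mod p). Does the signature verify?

verifies

Left side g^H mod p:
434^81 mod 457 = 413
Right side y^r · r^s mod p:
85^90 mod 457 = 32
90^57 mod 457 = 170
32·170 = 5440 ≡ 413 (mod 457)
413 ≡ 413 (mod 457), so the signature is genuine.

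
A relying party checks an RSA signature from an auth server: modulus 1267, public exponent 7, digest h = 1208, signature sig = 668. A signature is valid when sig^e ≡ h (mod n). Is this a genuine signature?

sig^2 ≡ 668^2 = 446224 ≡ 240
sig^4 ≡ 240^2 = 57600 ≡ 585
7 = 4 + 2 + 1, so sig^7 ≡ 585·240·668 ≡ 59 (mod 1267)
59 ≠ 1208, so verification fails.

forged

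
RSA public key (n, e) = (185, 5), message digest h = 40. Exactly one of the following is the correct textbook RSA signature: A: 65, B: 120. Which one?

Candidate A: Squares mod 185: 65^1≡65, 65^2≡155, 65^4≡160; 5 = 4 + 1, so 65^5 ≡ 160·65 ≡ 40 (mod 185)
  → matches h = 40
Candidate B: Squares mod 185: 120^1≡120, 120^2≡155, 120^4≡160; 5 = 4 + 1, so 120^5 ≡ 160·120 ≡ 145 (mod 185)

A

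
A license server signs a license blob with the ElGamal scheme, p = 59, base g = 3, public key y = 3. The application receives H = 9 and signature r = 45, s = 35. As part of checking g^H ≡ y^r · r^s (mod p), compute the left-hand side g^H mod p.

36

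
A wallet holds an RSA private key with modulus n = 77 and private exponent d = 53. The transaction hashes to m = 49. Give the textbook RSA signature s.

m^53 mod 77 = 70

70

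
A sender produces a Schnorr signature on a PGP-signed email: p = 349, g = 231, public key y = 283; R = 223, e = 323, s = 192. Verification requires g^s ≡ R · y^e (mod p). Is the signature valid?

valid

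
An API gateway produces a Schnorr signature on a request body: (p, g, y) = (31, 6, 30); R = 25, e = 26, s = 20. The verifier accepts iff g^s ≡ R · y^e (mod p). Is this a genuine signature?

forged

g^s mod p:
6^2 = 36 ≡ 5
6^4 ≡ 5^2 = 25
6^8 ≡ 25^2 = 625 ≡ 5
6^16 ≡ 5^2 = 25
20 = 16 + 4, so 6^20 ≡ 25·25 ≡ 5 (mod 31)
R · y^e mod p:
30^2 = 900 ≡ 1
30^4 ≡ 1^2 = 1
30^8 ≡ 1^2 = 1
30^16 ≡ 1^2 = 1
26 = 16 + 8 + 2, so 30^26 ≡ 1·1·1 ≡ 1 (mod 31)
25·1 = 25 ≡ 25 (mod 31)
5 ≠ 25; the check fails.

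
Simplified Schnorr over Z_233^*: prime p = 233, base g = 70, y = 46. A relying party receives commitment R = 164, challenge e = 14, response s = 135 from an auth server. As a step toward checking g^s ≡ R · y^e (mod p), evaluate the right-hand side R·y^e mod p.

176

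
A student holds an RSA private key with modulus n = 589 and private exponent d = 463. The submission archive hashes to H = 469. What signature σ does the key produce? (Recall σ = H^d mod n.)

Squares mod 589: H^1≡469, H^2≡264, H^4≡194, H^8≡529, H^16≡66, H^32≡233, H^64≡101, H^128≡188, H^256≡4
463 = 256 + 128 + 64 + 8 + 4 + 2 + 1, so H^463 ≡ 4·188·101·529·194·264·469 ≡ 281 (mod 589)

281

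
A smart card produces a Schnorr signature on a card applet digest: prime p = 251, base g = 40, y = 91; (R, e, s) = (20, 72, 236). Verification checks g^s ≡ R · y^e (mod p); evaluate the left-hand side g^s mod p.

40^2 = 1600 ≡ 94
40^4 ≡ 94^2 = 8836 ≡ 51
40^8 ≡ 51^2 = 2601 ≡ 91
40^16 ≡ 91^2 = 8281 ≡ 249
40^32 ≡ 249^2 = 62001 ≡ 4
40^64 ≡ 4^2 = 16
40^128 ≡ 16^2 = 256 ≡ 5
236 = 128 + 64 + 32 + 8 + 4, so 40^236 ≡ 5·16·4·91·51 ≡ 204 (mod 251)

204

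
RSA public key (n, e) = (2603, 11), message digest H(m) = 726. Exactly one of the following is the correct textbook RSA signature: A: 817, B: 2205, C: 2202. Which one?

C

Candidate A: Squares mod 2603: 817^1≡817, 817^2≡1121, 817^4≡1995, 817^8≡38; 11 = 8 + 2 + 1, so 817^11 ≡ 38·1121·817 ≡ 456 (mod 2603)
Candidate B: Squares mod 2603: 2205^1≡2205, 2205^2≡2224, 2205^4≡476, 2205^8≡115; 11 = 8 + 2 + 1, so 2205^11 ≡ 115·2224·2205 ≡ 438 (mod 2603)
Candidate C: Squares mod 2603: 2202^1≡2202, 2202^2≡2018, 2202^4≡1232, 2202^8≡275; 11 = 8 + 2 + 1, so 2202^11 ≡ 275·2018·2202 ≡ 726 (mod 2603)
  → matches H(m) = 726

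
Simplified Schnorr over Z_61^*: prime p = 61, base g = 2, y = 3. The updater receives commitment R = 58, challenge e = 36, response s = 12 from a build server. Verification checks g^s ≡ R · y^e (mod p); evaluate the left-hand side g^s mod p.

9

2^2 = 4
2^4 ≡ 4^2 = 16
2^8 ≡ 16^2 = 256 ≡ 12
12 = 8 + 4, so 2^12 ≡ 12·16 ≡ 9 (mod 61)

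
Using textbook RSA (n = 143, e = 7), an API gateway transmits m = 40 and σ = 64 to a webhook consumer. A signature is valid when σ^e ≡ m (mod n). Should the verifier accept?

σ^7 mod 143 = 103
103 ≠ 40, so verification fails.

reject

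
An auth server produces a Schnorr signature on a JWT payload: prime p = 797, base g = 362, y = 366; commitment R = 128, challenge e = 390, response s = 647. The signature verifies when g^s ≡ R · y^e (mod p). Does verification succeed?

fails

g^s mod p:
Squares mod 797: 362^1≡362, 362^2≡336, 362^4≡519, 362^8≡772, 362^16≡625, 362^32≡95, 362^64≡258, 362^128≡413, 362^256≡11, 362^512≡121
647 = 512 + 128 + 4 + 2 + 1, so 362^647 ≡ 121·413·519·336·362 ≡ 765 (mod 797)
R · y^e mod p:
Squares mod 797: 366^1≡366, 366^2≡60, 366^4≡412, 366^8≡780, 366^16≡289, 366^32≡633, 366^64≡595, 366^128≡157, 366^256≡739
390 = 256 + 128 + 4 + 2, so 366^390 ≡ 739·157·412·60 ≡ 375 (mod 797)
128·375 = 48000 ≡ 180 (mod 797)
765 ≠ 180; the check fails.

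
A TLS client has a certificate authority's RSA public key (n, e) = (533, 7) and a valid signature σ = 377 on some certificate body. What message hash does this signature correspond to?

494

σ^2 ≡ 377^2 = 142129 ≡ 351
σ^4 ≡ 351^2 = 123201 ≡ 78
7 = 4 + 2 + 1, so σ^7 ≡ 78·351·377 ≡ 494 (mod 533)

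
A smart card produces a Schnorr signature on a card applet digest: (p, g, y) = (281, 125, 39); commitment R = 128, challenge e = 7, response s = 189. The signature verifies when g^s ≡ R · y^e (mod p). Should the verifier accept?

reject

g^s mod p:
125^2 = 15625 ≡ 170
125^4 ≡ 170^2 = 28900 ≡ 238
125^8 ≡ 238^2 = 56644 ≡ 163
125^16 ≡ 163^2 = 26569 ≡ 155
125^32 ≡ 155^2 = 24025 ≡ 140
125^64 ≡ 140^2 = 19600 ≡ 211
125^128 ≡ 211^2 = 44521 ≡ 123
189 = 128 + 32 + 16 + 8 + 4 + 1, so 125^189 ≡ 123·140·155·163·238·125 ≡ 7 (mod 281)
R · y^e mod p:
39^2 = 1521 ≡ 116
39^4 ≡ 116^2 = 13456 ≡ 249
7 = 4 + 2 + 1, so 39^7 ≡ 249·116·39 ≡ 228 (mod 281)
128·228 = 29184 ≡ 241 (mod 281)
7 ≠ 241; the check fails.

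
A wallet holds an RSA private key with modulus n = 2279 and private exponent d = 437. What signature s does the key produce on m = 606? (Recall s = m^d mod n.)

m^2 ≡ 606^2 = 367236 ≡ 317
m^4 ≡ 317^2 = 100489 ≡ 213
m^8 ≡ 213^2 = 45369 ≡ 2068
m^16 ≡ 2068^2 = 4276624 ≡ 1220
m^32 ≡ 1220^2 = 1488400 ≡ 213
m^64 ≡ 213^2 = 45369 ≡ 2068
m^128 ≡ 2068^2 = 4276624 ≡ 1220
m^256 ≡ 1220^2 = 1488400 ≡ 213
437 = 256 + 128 + 32 + 16 + 4 + 1, so m^437 ≡ 213·1220·213·1220·213·606 ≡ 924 (mod 2279)

924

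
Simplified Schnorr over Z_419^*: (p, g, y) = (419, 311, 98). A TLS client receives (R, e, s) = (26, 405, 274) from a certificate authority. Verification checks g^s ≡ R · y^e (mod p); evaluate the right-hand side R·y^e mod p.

324

Squares mod 419: 98^1≡98, 98^2≡386, 98^4≡251, 98^8≡151, 98^16≡175, 98^32≡38, 98^64≡187, 98^128≡192, 98^256≡411
405 = 256 + 128 + 16 + 4 + 1, so 98^405 ≡ 411·192·175·251·98 ≡ 367 (mod 419)
R · y^e ≡ 26·367 = 9542 ≡ 324 (mod 419)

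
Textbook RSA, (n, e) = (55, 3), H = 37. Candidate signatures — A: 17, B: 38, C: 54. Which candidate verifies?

Candidate A: Squares mod 55: 17^1≡17, 17^2≡14; 3 = 2 + 1, so 17^3 ≡ 14·17 ≡ 18 (mod 55)
Candidate B: Squares mod 55: 38^1≡38, 38^2≡14; 3 = 2 + 1, so 38^3 ≡ 14·38 ≡ 37 (mod 55)
  → matches H = 37
Candidate C: Squares mod 55: 54^1≡54, 54^2≡1; 3 = 2 + 1, so 54^3 ≡ 1·54 ≡ 54 (mod 55)

B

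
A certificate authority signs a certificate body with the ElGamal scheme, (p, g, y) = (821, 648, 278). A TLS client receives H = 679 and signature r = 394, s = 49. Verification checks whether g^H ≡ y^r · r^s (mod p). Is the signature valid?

invalid

Left side g^H mod p:
648^679 mod 821 = 483
Right side y^r · r^s mod p:
278^394 mod 821 = 106
394^49 mod 821 = 377
106·377 = 39962 ≡ 554 (mod 821)
483 ≠ 554, so verification fails.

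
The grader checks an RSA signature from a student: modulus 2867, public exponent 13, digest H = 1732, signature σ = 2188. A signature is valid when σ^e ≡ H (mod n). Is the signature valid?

valid

Squares mod 2867: σ^1≡2188, σ^2≡2321, σ^4≡2815, σ^8≡2704
13 = 8 + 4 + 1, so σ^13 ≡ 2704·2815·2188 ≡ 1732 (mod 2867)
1732 = H, so the signature checks out.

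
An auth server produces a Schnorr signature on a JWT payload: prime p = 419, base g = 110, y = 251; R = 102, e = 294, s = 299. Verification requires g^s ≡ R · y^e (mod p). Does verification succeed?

passes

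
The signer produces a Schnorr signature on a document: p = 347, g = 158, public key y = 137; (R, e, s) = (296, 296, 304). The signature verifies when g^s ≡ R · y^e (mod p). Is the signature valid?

g^s mod p:
Squares mod 347: 158^1≡158, 158^2≡327, 158^4≡53, 158^8≡33, 158^16≡48, 158^32≡222, 158^64≡10, 158^128≡100, 158^256≡284
304 = 256 + 32 + 16, so 158^304 ≡ 284·222·48 ≡ 117 (mod 347)
R · y^e mod p:
Squares mod 347: 137^1≡137, 137^2≡31, 137^4≡267, 137^8≡154, 137^16≡120, 137^32≡173, 137^64≡87, 137^128≡282, 137^256≡61
296 = 256 + 32 + 8, so 137^296 ≡ 61·173·154 ≡ 161 (mod 347)
296·161 = 47656 ≡ 117 (mod 347)
117 ≡ 117 (mod 347); signature holds.

valid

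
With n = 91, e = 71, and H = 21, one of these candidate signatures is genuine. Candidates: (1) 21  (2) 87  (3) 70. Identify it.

3

Candidate 1: 21^71 mod 91 = 70
Candidate 2: 87^71 mod 91 = 68
Candidate 3: 70^71 mod 91 = 21
  → matches H = 21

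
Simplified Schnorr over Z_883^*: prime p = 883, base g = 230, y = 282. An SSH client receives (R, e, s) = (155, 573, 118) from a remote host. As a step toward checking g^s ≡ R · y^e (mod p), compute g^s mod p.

744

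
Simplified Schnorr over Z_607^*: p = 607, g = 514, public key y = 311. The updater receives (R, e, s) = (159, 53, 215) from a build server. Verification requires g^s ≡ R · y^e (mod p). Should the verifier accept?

g^s mod p:
514^2 = 264196 ≡ 151
514^4 ≡ 151^2 = 22801 ≡ 342
514^8 ≡ 342^2 = 116964 ≡ 420
514^16 ≡ 420^2 = 176400 ≡ 370
514^32 ≡ 370^2 = 136900 ≡ 325
514^64 ≡ 325^2 = 105625 ≡ 7
514^128 ≡ 7^2 = 49
215 = 128 + 64 + 16 + 4 + 2 + 1, so 514^215 ≡ 49·7·370·342·151·514 ≡ 336 (mod 607)
R · y^e mod p:
311^2 = 96721 ≡ 208
311^4 ≡ 208^2 = 43264 ≡ 167
311^8 ≡ 167^2 = 27889 ≡ 574
311^16 ≡ 574^2 = 329476 ≡ 482
311^32 ≡ 482^2 = 232324 ≡ 450
53 = 32 + 16 + 4 + 1, so 311^53 ≡ 450·482·167·311 ≡ 151 (mod 607)
159·151 = 24009 ≡ 336 (mod 607)
336 ≡ 336 (mod 607); signature holds.

accept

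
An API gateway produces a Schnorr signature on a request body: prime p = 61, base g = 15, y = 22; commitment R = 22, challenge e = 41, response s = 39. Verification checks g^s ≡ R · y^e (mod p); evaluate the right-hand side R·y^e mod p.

22^2 = 484 ≡ 57
22^4 ≡ 57^2 = 3249 ≡ 16
22^8 ≡ 16^2 = 256 ≡ 12
22^16 ≡ 12^2 = 144 ≡ 22
22^32 ≡ 22^2 = 484 ≡ 57
41 = 32 + 8 + 1, so 22^41 ≡ 57·12·22 ≡ 42 (mod 61)
R · y^e ≡ 22·42 = 924 ≡ 9 (mod 61)

9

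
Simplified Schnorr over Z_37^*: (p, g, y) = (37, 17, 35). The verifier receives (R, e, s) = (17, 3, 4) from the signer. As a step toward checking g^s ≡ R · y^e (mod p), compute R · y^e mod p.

12

Squares mod 37: 35^1≡35, 35^2≡4
3 = 2 + 1, so 35^3 ≡ 4·35 ≡ 29 (mod 37)
R · y^e ≡ 17·29 = 493 ≡ 12 (mod 37)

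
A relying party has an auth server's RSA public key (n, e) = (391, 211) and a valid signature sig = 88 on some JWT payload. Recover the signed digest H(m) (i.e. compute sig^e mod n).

Squares mod 391: sig^1≡88, sig^2≡315, sig^4≡302, sig^8≡101, sig^16≡35, sig^32≡52, sig^64≡358, sig^128≡307
211 = 128 + 64 + 16 + 2 + 1, so sig^211 ≡ 307·358·35·315·88 ≡ 214 (mod 391)

214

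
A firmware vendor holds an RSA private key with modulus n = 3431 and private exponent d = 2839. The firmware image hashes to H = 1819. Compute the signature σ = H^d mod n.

3187

Squares mod 3431: H^1≡1819, H^2≡1277, H^4≡1004, H^8≡2733, H^16≡2, H^32≡4, H^64≡16, H^128≡256, H^256≡347, H^512≡324, H^1024≡2046, H^2048≡296
2839 = 2048 + 512 + 256 + 16 + 4 + 2 + 1, so H^2839 ≡ 296·324·347·2·1004·1277·1819 ≡ 3187 (mod 3431)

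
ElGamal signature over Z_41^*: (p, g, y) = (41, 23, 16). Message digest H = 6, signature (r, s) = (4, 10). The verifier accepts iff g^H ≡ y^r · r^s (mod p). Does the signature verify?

verifies

Left side g^H mod p:
Squares mod 41: 23^1≡23, 23^2≡37, 23^4≡16
6 = 4 + 2, so 23^6 ≡ 16·37 ≡ 18 (mod 41)
Right side y^r · r^s mod p:
Squares mod 41: 16^1≡16, 16^2≡10, 16^4≡18
16^4 ≡ 18 (mod 41)
Squares mod 41: 4^1≡4, 4^2≡16, 4^4≡10, 4^8≡18
10 = 8 + 2, so 4^10 ≡ 18·16 ≡ 1 (mod 41)
18·1 = 18 ≡ 18 (mod 41)
18 ≡ 18 (mod 41), so the signature is genuine.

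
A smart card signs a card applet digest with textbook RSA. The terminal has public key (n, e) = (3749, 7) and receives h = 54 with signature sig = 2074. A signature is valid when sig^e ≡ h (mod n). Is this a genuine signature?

sig^2 ≡ 2074^2 = 4301476 ≡ 1373
sig^4 ≡ 1373^2 = 1885129 ≡ 3131
7 = 4 + 2 + 1, so sig^7 ≡ 3131·1373·2074 ≡ 54 (mod 3749)
54 = h, so the signature checks out.

genuine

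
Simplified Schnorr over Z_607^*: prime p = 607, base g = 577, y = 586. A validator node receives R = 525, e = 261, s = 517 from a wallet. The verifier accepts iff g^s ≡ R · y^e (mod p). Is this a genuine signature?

forged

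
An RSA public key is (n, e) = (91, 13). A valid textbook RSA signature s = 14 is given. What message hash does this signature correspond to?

s^2 ≡ 14^2 = 196 ≡ 14
s^4 ≡ 14^2 = 196 ≡ 14
s^8 ≡ 14^2 = 196 ≡ 14
13 = 8 + 4 + 1, so s^13 ≡ 14·14·14 ≡ 14 (mod 91)

14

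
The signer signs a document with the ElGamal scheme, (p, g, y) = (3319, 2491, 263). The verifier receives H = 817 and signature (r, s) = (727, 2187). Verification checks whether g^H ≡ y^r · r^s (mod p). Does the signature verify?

Left side g^H mod p:
2491^2 = 6205081 ≡ 1870
2491^4 ≡ 1870^2 = 3496900 ≡ 1993
2491^8 ≡ 1993^2 = 3972049 ≡ 2525
2491^16 ≡ 2525^2 = 6375625 ≡ 3145
2491^32 ≡ 3145^2 = 9891025 ≡ 405
2491^64 ≡ 405^2 = 164025 ≡ 1394
2491^128 ≡ 1394^2 = 1943236 ≡ 1621
2491^256 ≡ 1621^2 = 2627641 ≡ 2312
2491^512 ≡ 2312^2 = 5345344 ≡ 1754
817 = 512 + 256 + 32 + 16 + 1, so 2491^817 ≡ 1754·2312·405·3145·2491 ≡ 724 (mod 3319)
Right side y^r · r^s mod p:
263^2 = 69169 ≡ 2789
263^4 ≡ 2789^2 = 7778521 ≡ 2104
263^8 ≡ 2104^2 = 4426816 ≡ 2589
263^16 ≡ 2589^2 = 6702921 ≡ 1860
263^32 ≡ 1860^2 = 3459600 ≡ 1202
263^64 ≡ 1202^2 = 1444804 ≡ 1039
263^128 ≡ 1039^2 = 1079521 ≡ 846
263^256 ≡ 846^2 = 715716 ≡ 2131
263^512 ≡ 2131^2 = 4541161 ≡ 769
727 = 512 + 128 + 64 + 16 + 4 + 2 + 1, so 263^727 ≡ 769·846·1039·1860·2104·2789·263 ≡ 169 (mod 3319)
727^2 = 528529 ≡ 808
727^4 ≡ 808^2 = 652864 ≡ 2340
727^8 ≡ 2340^2 = 5475600 ≡ 2569
727^16 ≡ 2569^2 = 6599761 ≡ 1589
727^32 ≡ 1589^2 = 2524921 ≡ 2481
727^64 ≡ 2481^2 = 6155361 ≡ 1935
727^128 ≡ 1935^2 = 3744225 ≡ 393
727^256 ≡ 393^2 = 154449 ≡ 1775
727^512 ≡ 1775^2 = 3150625 ≡ 894
727^1024 ≡ 894^2 = 799236 ≡ 2676
727^2048 ≡ 2676^2 = 7160976 ≡ 1893
2187 = 2048 + 128 + 8 + 2 + 1, so 727^2187 ≡ 1893·393·2569·808·727 ≡ 3285 (mod 3319)
169·3285 = 555165 ≡ 892 (mod 3319)
724 ≠ 892, so verification fails.

does not verify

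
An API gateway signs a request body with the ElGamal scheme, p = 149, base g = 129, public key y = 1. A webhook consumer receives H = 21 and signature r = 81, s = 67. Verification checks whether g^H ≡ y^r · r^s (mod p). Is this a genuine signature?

Left side g^H mod p:
Squares mod 149: 129^1≡129, 129^2≡102, 129^4≡123, 129^8≡80, 129^16≡142
21 = 16 + 4 + 1, so 129^21 ≡ 142·123·129 ≡ 85 (mod 149)
Right side y^r · r^s mod p:
Squares mod 149: 1^1≡1, 1^2≡1, 1^4≡1, 1^8≡1, 1^16≡1, 1^32≡1, 1^64≡1
81 = 64 + 16 + 1, so 1^81 ≡ 1·1·1 ≡ 1 (mod 149)
Squares mod 149: 81^1≡81, 81^2≡5, 81^4≡25, 81^8≡29, 81^16≡96, 81^32≡127, 81^64≡37
67 = 64 + 2 + 1, so 81^67 ≡ 37·5·81 ≡ 85 (mod 149)
1·85 = 85 ≡ 85 (mod 149)
85 ≡ 85 (mod 149), so the signature is genuine.

genuine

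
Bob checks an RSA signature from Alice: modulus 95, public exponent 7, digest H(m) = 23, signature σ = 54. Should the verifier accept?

σ^2 ≡ 54^2 = 2916 ≡ 66
σ^4 ≡ 66^2 = 4356 ≡ 81
7 = 4 + 2 + 1, so σ^7 ≡ 81·66·54 ≡ 74 (mod 95)
The recovered value 74 does not match the digest 23.

reject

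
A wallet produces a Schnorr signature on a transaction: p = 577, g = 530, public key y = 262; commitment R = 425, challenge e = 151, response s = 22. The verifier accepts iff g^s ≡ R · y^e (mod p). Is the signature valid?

valid

g^s mod p:
530^2 = 280900 ≡ 478
530^4 ≡ 478^2 = 228484 ≡ 569
530^8 ≡ 569^2 = 323761 ≡ 64
530^16 ≡ 64^2 = 4096 ≡ 57
22 = 16 + 4 + 2, so 530^22 ≡ 57·569·478 ≡ 138 (mod 577)
R · y^e mod p:
262^2 = 68644 ≡ 558
262^4 ≡ 558^2 = 311364 ≡ 361
262^8 ≡ 361^2 = 130321 ≡ 496
262^16 ≡ 496^2 = 246016 ≡ 214
262^32 ≡ 214^2 = 45796 ≡ 213
262^64 ≡ 213^2 = 45369 ≡ 363
262^128 ≡ 363^2 = 131769 ≡ 213
151 = 128 + 16 + 4 + 2 + 1, so 262^151 ≡ 213·214·361·558·262 ≡ 280 (mod 577)
425·280 = 119000 ≡ 138 (mod 577)
138 ≡ 138 (mod 577); signature holds.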